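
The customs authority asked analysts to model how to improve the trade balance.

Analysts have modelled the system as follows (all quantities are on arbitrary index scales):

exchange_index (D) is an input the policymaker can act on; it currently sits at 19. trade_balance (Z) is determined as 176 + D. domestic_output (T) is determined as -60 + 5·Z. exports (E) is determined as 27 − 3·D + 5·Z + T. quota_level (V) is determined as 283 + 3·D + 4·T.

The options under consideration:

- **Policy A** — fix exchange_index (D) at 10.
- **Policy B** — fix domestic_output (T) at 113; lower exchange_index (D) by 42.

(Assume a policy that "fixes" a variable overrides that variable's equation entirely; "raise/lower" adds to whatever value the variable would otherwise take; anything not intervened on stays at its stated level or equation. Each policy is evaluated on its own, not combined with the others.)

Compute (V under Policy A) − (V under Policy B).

3127

Policy A (D := 10):
  D = 10
  Z = 176 + 10 = 186
  T = -60 + 5·186 = 870
  V = 283 + 3·10 + 4·870 = 3793
Policy B (T := 113, D − 42):
  D = 19 − 42 = -23
  Z = 176 + (-23) = 153
  T = 113
  V = 283 + 3·(-23) + 4·113 = 666
V: 3793 − 666 = 3127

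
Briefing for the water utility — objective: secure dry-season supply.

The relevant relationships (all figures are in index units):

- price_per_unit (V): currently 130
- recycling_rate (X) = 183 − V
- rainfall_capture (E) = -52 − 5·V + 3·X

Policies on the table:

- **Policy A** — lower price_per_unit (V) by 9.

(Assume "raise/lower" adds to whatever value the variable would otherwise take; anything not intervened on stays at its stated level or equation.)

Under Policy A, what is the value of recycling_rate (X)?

62

Policy A (V − 9):
  V = 130 − 9 = 121
  X = 183 − 121 = 62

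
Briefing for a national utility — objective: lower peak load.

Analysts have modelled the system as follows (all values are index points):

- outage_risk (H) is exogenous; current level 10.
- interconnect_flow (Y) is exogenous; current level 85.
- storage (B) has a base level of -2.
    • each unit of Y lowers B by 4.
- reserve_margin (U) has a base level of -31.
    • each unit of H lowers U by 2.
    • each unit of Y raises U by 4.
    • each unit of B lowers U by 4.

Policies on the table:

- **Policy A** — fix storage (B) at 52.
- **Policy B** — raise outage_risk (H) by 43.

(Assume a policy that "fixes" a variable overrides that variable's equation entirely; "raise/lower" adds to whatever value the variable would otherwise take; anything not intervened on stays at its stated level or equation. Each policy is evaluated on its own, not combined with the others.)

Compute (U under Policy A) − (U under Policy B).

-1490

Policy A (B := 52):
  H = 10
  Y = 85
  B = 52
  U = -31 − 2·10 + 4·85 − 4·52 = 81
Policy B (H + 43):
  H = 10 + 43 = 53
  Y = 85
  B = -2 − 4·85 = -342
  U = -31 − 2·53 + 4·85 − 4·(-342) = 1571
U: 81 − 1571 = -1490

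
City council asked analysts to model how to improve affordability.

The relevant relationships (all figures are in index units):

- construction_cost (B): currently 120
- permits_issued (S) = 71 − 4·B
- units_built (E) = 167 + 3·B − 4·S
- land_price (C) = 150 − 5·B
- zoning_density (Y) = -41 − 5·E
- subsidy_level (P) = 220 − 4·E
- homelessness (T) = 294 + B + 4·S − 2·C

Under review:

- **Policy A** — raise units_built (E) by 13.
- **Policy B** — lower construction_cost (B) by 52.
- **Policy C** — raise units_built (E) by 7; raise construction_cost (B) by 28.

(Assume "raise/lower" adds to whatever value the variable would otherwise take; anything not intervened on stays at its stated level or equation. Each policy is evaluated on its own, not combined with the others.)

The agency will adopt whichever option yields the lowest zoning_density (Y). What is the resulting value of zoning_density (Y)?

Policy A (E + 13):
  B = 120
  S = 71 − 4·120 = -409
  E = 167 + 3·120 − 4·(-409) (+13 from intervention) = 2176
  Y = -41 − 5·2176 = -10921
Policy B (B − 52):
  B = 120 − 52 = 68
  S = 71 − 4·68 = -201
  E = 167 + 3·68 − 4·(-201) = 1175
  Y = -41 − 5·1175 = -5916
Policy C (E + 7, B + 28):
  B = 120 + 28 = 148
  S = 71 − 4·148 = -521
  E = 167 + 3·148 − 4·(-521) (+7 from intervention) = 2702
  Y = -41 − 5·2702 = -13551
Comparing — Policy A: Y=-10921, Policy B: Y=-5916, Policy C: Y=-13551. Lowest is -13551 (Policy C).

-13551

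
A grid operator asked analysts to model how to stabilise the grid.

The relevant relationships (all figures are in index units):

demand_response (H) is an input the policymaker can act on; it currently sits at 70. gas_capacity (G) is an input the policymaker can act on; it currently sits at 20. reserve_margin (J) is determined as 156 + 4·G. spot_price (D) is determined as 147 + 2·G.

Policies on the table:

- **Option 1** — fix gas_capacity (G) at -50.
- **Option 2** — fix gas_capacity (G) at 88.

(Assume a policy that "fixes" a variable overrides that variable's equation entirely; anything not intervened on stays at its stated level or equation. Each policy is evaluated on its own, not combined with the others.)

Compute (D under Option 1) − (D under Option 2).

Option 1 (G := -50):
  G = -50
  D = 147 + 2·(-50) = 47
Option 2 (G := 88):
  G = 88
  D = 147 + 2·88 = 323
D: 47 − 323 = -276

-276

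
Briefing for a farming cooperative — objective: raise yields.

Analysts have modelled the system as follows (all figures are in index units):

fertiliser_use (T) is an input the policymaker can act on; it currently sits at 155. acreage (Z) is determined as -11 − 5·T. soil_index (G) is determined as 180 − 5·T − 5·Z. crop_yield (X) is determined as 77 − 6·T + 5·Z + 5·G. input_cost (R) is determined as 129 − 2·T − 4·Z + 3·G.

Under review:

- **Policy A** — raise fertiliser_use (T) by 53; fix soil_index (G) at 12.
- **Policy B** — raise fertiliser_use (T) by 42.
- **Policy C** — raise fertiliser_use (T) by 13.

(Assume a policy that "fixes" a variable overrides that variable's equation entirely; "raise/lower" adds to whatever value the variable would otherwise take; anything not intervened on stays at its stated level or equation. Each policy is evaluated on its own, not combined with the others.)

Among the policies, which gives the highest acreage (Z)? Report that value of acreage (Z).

-851

Policy A (T + 53, G := 12):
  T = 155 + 53 = 208
  Z = -11 − 5·208 = -1051
Policy B (T + 42):
  T = 155 + 42 = 197
  Z = -11 − 5·197 = -996
Policy C (T + 13):
  T = 155 + 13 = 168
  Z = -11 − 5·168 = -851
Comparing — Policy A: Z=-1051, Policy B: Z=-996, Policy C: Z=-851. Highest is -851 (Policy C).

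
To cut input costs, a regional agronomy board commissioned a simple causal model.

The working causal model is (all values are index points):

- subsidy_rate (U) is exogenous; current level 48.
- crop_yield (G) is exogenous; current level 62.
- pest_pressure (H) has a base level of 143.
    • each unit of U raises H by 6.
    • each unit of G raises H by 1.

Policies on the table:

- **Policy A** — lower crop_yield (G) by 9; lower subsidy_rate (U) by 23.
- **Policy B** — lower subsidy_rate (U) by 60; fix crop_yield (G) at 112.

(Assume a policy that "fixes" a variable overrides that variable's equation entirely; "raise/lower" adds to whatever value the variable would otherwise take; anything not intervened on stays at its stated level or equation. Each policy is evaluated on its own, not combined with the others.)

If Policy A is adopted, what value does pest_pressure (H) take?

Policy A (G − 9, U − 23):
  U = 48 − 23 = 25
  G = 62 − 9 = 53
  H = 143 + 6·25 + 53 = 346

346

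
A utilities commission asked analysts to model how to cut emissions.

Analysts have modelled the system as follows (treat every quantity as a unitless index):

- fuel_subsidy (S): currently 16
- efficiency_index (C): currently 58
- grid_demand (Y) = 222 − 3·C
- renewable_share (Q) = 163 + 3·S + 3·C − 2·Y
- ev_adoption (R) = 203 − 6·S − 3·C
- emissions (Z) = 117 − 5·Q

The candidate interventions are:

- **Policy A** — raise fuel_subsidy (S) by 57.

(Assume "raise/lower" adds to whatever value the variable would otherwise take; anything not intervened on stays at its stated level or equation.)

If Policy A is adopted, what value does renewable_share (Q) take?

Policy A (S + 57):
  S = 16 + 57 = 73
  C = 58
  Y = 222 − 3·58 = 48
  Q = 163 + 3·73 + 3·58 − 2·48 = 460

460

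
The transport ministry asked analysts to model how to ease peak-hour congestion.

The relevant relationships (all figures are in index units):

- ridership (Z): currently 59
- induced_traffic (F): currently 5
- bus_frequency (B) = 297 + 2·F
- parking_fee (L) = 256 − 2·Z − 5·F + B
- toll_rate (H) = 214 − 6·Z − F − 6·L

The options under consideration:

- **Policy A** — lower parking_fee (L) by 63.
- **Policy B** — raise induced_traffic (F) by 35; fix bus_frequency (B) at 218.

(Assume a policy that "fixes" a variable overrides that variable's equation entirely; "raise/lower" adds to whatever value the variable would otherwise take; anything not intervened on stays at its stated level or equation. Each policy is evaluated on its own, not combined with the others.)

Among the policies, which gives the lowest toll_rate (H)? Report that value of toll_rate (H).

Policy A (L − 63):
  Z = 59
  F = 5
  B = 297 + 2·5 = 307
  L = 256 − 2·59 − 5·5 + 307 (−63 from intervention) = 357
  H = 214 − 6·59 − 5 − 6·357 = -2287
Policy B (F + 35, B := 218):
  Z = 59
  F = 5 + 35 = 40
  B = 218
  L = 256 − 2·59 − 5·40 + 218 = 156
  H = 214 − 6·59 − 40 − 6·156 = -1116
Comparing — Policy A: H=-2287, Policy B: H=-1116. Lowest is -2287 (Policy A).

-2287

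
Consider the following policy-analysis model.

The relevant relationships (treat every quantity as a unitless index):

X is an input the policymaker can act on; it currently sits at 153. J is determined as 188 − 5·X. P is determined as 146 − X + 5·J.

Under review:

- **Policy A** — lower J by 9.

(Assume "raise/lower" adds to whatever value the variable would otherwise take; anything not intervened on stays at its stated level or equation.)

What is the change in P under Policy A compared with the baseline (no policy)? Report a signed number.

Baseline:
  X = 153
  J = 188 − 5·153 = -577
  P = 146 − 153 + 5·(-577) = -2892
Policy A (J − 9):
  X = 153
  J = 188 − 5·153 (−9 from intervention) = -586
  P = 146 − 153 + 5·(-586) = -2937
Change in P: -2937 − (-2892) = -45

-45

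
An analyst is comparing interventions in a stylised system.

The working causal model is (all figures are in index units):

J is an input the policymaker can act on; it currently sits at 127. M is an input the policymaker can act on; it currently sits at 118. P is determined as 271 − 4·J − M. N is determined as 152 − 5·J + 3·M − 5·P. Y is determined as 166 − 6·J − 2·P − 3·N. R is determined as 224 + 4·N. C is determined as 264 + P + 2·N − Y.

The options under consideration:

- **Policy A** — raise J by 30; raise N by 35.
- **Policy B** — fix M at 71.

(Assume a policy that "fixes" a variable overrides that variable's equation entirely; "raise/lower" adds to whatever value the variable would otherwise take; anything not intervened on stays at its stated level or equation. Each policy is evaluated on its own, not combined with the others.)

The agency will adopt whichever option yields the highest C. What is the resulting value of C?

Policy A (J + 30, N + 35):
  J = 127 + 30 = 157
  M = 118
  P = 271 − 4·157 − 118 = -475
  N = 152 − 5·157 + 3·118 − 5·(-475) (+35 from intervention) = 2131
  Y = 166 − 6·157 − 2·(-475) − 3·2131 = -6219
  C = 264 + (-475) + 2·2131 − (-6219) = 10270
Policy B (M := 71):
  J = 127
  M = 71
  P = 271 − 4·127 − 71 = -308
  N = 152 − 5·127 + 3·71 − 5·(-308) = 1270
  Y = 166 − 6·127 − 2·(-308) − 3·1270 = -3790
  C = 264 + (-308) + 2·1270 − (-3790) = 6286
Comparing — Policy A: C=10270, Policy B: C=6286. Highest is 10270 (Policy A).

10270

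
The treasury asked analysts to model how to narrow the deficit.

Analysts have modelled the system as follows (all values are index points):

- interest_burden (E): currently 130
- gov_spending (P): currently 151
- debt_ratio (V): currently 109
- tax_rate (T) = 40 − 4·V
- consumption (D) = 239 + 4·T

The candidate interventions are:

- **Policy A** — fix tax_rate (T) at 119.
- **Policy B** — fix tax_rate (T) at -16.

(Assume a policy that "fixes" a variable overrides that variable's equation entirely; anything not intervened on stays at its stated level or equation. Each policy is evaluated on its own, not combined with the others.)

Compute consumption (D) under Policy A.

Policy A (T := 119):
  V = 109
  T = 119
  D = 239 + 4·119 = 715

715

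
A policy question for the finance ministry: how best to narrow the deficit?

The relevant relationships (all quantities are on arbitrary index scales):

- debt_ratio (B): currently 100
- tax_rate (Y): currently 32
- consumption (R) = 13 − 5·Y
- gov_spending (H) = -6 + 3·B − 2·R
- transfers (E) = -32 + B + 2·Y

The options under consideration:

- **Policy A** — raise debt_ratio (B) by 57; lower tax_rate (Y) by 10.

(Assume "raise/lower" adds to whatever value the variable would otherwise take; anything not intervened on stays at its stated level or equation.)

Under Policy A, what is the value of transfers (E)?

Policy A (B + 57, Y − 10):
  B = 100 + 57 = 157
  Y = 32 − 10 = 22
  E = -32 + 157 + 2·22 = 169

169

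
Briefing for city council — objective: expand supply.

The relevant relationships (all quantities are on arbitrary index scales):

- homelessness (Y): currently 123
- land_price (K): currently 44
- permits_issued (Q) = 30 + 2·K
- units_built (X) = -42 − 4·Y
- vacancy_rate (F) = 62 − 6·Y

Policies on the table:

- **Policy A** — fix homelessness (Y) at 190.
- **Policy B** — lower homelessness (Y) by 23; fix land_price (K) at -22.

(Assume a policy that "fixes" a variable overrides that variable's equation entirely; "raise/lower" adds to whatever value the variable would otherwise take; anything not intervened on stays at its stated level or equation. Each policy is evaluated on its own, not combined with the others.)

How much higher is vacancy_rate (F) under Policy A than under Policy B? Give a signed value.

-540

Policy A (Y := 190):
  Y = 190
  F = 62 − 6·190 = -1078
Policy B (Y − 23, K := -22):
  Y = 123 − 23 = 100
  F = 62 − 6·100 = -538
F: -1078 − (-538) = -540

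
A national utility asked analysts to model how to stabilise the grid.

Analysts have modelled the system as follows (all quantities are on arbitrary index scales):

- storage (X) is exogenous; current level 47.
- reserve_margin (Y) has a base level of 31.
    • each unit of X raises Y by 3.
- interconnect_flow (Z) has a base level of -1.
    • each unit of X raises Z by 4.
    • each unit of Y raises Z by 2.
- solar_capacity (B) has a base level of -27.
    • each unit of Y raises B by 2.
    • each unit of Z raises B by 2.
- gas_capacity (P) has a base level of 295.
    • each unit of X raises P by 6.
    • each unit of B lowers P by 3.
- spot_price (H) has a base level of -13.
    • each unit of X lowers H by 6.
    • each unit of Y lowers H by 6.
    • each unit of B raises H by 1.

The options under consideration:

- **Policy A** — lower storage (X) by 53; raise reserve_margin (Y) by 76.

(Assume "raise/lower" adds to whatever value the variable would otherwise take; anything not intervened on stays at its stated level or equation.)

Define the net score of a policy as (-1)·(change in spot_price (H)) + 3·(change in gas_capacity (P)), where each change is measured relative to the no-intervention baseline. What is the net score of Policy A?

7450

Baseline:
  X = 47
  Y = 31 + 3·47 = 172
  Z = -1 + 4·47 + 2·172 = 531
  B = -27 + 2·172 + 2·531 = 1379
  P = 295 + 6·47 − 3·1379 = -3560
  H = -13 − 6·47 − 6·172 + 1379 = 52
Policy A (X − 53, Y + 76):
  X = 47 − 53 = -6
  Y = 31 + 3·(-6) (+76 from intervention) = 89
  Z = -1 + 4·(-6) + 2·89 = 153
  B = -27 + 2·89 + 2·153 = 457
  P = 295 + 6·(-6) − 3·457 = -1112
  H = -13 − 6·(-6) − 6·89 + 457 = -54
ΔH = -54 − 52 = -106; ΔP = -1112 − (-3560) = 2448
Score = (-1)·(-106) + 3·2448 = 7450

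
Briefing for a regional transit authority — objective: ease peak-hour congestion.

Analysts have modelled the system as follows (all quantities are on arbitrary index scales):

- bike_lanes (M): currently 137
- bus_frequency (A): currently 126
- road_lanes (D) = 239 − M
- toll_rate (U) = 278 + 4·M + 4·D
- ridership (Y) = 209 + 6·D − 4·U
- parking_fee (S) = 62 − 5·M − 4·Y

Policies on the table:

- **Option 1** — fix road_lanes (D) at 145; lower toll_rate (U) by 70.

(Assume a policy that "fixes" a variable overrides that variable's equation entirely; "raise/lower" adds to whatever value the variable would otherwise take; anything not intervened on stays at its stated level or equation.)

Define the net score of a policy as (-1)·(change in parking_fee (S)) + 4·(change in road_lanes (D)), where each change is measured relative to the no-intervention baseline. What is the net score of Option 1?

-428

Baseline:
  M = 137
  D = 239 − 137 = 102
  U = 278 + 4·137 + 4·102 = 1234
  Y = 209 + 6·102 − 4·1234 = -4115
  S = 62 − 5·137 − 4·(-4115) = 15837
Option 1 (D := 145, U − 70):
  M = 137
  D = 145
  U = 278 + 4·137 + 4·145 (−70 from intervention) = 1336
  Y = 209 + 6·145 − 4·1336 = -4265
  S = 62 − 5·137 − 4·(-4265) = 16437
ΔS = 16437 − 15837 = 600; ΔD = 145 − 102 = 43
Score = (-1)·600 + 4·43 = -428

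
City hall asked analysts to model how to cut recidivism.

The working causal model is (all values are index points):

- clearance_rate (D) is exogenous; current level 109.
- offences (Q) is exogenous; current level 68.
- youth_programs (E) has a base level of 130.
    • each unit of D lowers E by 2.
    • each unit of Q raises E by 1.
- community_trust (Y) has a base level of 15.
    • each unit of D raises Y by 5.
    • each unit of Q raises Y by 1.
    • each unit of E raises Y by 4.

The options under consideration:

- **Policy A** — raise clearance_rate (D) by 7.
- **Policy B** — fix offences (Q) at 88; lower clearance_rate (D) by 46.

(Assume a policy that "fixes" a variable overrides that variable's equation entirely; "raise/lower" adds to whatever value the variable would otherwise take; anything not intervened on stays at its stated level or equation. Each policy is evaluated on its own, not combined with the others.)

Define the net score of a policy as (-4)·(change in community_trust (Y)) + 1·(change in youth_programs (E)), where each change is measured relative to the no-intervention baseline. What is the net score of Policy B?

-840

Baseline:
  D = 109
  Q = 68
  E = 130 − 2·109 + 68 = -20
  Y = 15 + 5·109 + 68 + 4·(-20) = 548
Policy B (Q := 88, D − 46):
  D = 109 − 46 = 63
  Q = 88
  E = 130 − 2·63 + 88 = 92
  Y = 15 + 5·63 + 88 + 4·92 = 786
ΔY = 786 − 548 = 238; ΔE = 92 − (-20) = 112
Score = (-4)·238 + 1·112 = -840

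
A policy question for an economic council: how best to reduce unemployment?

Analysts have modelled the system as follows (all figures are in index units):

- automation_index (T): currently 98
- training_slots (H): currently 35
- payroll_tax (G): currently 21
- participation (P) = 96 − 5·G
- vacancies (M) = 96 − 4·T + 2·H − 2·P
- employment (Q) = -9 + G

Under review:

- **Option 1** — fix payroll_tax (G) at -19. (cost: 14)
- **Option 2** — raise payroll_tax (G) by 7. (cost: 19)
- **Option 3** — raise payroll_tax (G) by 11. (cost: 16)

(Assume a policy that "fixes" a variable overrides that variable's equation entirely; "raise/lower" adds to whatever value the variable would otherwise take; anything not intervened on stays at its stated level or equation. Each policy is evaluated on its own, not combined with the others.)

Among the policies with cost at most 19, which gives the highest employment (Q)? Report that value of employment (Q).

23

Option 1 (G := -19):
  G = -19
  Q = -9 + (-19) = -28
Option 2 (G + 7):
  G = 21 + 7 = 28
  Q = -9 + 28 = 19
Option 3 (G + 11):
  G = 21 + 11 = 32
  Q = -9 + 32 = 23
Comparing — Option 1: Q=-28, Option 2: Q=19, Option 3: Q=23. Highest is 23 (Option 3).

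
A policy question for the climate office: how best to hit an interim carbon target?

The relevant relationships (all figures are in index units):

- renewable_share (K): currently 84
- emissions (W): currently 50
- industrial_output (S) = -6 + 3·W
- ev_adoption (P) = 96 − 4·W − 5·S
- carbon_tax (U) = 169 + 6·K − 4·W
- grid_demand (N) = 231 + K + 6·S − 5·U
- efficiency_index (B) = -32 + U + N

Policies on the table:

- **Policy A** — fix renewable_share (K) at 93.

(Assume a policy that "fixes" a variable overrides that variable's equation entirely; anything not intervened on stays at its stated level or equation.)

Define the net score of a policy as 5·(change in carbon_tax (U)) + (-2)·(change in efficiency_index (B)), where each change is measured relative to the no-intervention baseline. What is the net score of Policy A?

684

Baseline:
  K = 84
  W = 50
  S = -6 + 3·50 = 144
  U = 169 + 6·84 − 4·50 = 473
  N = 231 + 84 + 6·144 − 5·473 = -1186
  B = -32 + 473 + (-1186) = -745
Policy A (K := 93):
  K = 93
  W = 50
  S = -6 + 3·50 = 144
  U = 169 + 6·93 − 4·50 = 527
  N = 231 + 93 + 6·144 − 5·527 = -1447
  B = -32 + 527 + (-1447) = -952
ΔU = 527 − 473 = 54; ΔB = -952 − (-745) = -207
Score = 5·54 + (-2)·(-207) = 684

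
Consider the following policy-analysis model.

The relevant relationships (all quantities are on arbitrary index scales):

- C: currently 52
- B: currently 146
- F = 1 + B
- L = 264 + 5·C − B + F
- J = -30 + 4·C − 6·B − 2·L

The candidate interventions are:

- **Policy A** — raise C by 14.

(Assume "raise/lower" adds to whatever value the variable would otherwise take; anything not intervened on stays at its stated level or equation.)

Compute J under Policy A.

Policy A (C + 14):
  C = 52 + 14 = 66
  B = 146
  F = 1 + 146 = 147
  L = 264 + 5·66 − 146 + 147 = 595
  J = -30 + 4·66 − 6·146 − 2·595 = -1832

-1832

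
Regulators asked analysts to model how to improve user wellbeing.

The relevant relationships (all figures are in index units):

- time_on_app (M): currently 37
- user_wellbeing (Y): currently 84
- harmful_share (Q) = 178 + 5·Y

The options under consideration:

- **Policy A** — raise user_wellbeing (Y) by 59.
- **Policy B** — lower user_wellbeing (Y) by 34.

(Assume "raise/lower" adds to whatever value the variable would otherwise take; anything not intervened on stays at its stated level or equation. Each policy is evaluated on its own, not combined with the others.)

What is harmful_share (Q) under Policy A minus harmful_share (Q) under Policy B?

Policy A (Y + 59):
  Y = 84 + 59 = 143
  Q = 178 + 5·143 = 893
Policy B (Y − 34):
  Y = 84 − 34 = 50
  Q = 178 + 5·50 = 428
Q: 893 − 428 = 465

465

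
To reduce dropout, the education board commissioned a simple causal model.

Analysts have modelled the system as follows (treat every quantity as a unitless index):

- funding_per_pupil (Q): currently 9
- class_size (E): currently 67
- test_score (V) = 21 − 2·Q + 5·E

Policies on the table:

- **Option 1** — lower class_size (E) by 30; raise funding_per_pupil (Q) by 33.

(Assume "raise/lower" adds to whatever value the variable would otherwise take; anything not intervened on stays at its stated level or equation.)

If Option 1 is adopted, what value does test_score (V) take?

Option 1 (E − 30, Q + 33):
  Q = 9 + 33 = 42
  E = 67 − 30 = 37
  V = 21 − 2·42 + 5·37 = 122

122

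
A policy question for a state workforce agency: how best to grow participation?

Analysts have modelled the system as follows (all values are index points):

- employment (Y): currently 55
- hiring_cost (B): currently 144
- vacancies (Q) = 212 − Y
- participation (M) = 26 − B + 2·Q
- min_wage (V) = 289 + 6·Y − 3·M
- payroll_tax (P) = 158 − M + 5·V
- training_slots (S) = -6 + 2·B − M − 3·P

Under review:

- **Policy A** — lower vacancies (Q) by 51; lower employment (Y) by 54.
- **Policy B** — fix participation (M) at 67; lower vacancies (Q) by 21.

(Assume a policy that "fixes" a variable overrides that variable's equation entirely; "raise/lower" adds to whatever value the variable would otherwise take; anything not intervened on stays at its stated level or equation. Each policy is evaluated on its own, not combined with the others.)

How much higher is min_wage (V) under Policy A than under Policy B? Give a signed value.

-729

Policy A (Q − 51, Y − 54):
  Y = 55 − 54 = 1
  B = 144
  Q = 212 − 1 (−51 from intervention) = 160
  M = 26 − 144 + 2·160 = 202
  V = 289 + 6·1 − 3·202 = -311
Policy B (M := 67, Q − 21):
  Y = 55
  B = 144
  Q = 212 − 55 (−21 from intervention) = 136
  M = 67
  V = 289 + 6·55 − 3·67 = 418
V: -311 − 418 = -729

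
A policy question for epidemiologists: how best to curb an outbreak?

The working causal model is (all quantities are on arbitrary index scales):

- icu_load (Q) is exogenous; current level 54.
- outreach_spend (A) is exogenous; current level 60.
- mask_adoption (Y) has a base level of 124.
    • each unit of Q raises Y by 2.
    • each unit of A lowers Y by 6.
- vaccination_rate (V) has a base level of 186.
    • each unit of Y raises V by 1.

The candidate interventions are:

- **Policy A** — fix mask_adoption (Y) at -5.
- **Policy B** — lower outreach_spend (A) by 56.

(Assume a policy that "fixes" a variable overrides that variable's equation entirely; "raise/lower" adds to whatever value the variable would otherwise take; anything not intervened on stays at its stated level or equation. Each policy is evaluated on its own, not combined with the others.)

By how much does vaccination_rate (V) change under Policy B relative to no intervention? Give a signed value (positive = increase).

336

Baseline:
  Q = 54
  A = 60
  Y = 124 + 2·54 − 6·60 = -128
  V = 186 + (-128) = 58
Policy B (A − 56):
  Q = 54
  A = 60 − 56 = 4
  Y = 124 + 2·54 − 6·4 = 208
  V = 186 + 208 = 394
Change in V: 394 − 58 = 336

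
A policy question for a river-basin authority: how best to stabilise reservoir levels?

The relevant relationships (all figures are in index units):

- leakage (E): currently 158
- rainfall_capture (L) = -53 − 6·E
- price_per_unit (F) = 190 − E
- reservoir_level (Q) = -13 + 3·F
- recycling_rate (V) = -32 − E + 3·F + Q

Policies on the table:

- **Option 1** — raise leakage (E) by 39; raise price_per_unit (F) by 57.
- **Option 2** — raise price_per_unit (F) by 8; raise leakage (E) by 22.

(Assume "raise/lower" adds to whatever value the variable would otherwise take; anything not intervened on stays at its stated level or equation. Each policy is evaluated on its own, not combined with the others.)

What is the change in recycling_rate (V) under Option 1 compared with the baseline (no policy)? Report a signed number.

Baseline:
  E = 158
  F = 190 − 158 = 32
  Q = -13 + 3·32 = 83
  V = -32 − 158 + 3·32 + 83 = -11
Option 1 (E + 39, F + 57):
  E = 158 + 39 = 197
  F = 190 − 197 (+57 from intervention) = 50
  Q = -13 + 3·50 = 137
  V = -32 − 197 + 3·50 + 137 = 58
Change in V: 58 − (-11) = 69

69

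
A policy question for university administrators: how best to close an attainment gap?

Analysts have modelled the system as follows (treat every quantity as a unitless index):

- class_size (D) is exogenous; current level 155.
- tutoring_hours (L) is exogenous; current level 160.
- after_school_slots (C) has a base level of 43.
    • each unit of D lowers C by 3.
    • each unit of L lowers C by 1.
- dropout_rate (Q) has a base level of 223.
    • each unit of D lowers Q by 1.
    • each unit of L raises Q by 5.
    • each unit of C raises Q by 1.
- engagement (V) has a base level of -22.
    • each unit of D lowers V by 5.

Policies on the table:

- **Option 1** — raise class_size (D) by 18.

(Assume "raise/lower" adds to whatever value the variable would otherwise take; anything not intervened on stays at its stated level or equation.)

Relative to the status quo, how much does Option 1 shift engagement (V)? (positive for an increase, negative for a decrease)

-90

Baseline:
  D = 155
  V = -22 − 5·155 = -797
Option 1 (D + 18):
  D = 155 + 18 = 173
  V = -22 − 5·173 = -887
Change in V: -887 − (-797) = -90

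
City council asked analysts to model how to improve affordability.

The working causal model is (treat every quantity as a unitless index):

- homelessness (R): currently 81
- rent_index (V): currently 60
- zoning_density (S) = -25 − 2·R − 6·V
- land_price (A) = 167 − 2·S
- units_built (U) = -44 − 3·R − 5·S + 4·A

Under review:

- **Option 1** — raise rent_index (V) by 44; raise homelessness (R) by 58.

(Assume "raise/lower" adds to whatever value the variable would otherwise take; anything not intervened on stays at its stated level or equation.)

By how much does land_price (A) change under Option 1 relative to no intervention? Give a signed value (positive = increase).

760

Baseline:
  R = 81
  V = 60
  S = -25 − 2·81 − 6·60 = -547
  A = 167 − 2·(-547) = 1261
Option 1 (V + 44, R + 58):
  R = 81 + 58 = 139
  V = 60 + 44 = 104
  S = -25 − 2·139 − 6·104 = -927
  A = 167 − 2·(-927) = 2021
Change in A: 2021 − 1261 = 760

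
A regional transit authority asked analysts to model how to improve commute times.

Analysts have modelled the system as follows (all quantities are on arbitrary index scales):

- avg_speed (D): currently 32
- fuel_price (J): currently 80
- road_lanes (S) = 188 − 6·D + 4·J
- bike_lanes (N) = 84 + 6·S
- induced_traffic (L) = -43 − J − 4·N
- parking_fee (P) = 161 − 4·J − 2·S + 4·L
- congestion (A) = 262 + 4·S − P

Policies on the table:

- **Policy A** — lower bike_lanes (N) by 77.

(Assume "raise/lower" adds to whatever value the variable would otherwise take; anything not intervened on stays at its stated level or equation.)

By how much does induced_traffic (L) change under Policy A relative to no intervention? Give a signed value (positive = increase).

Baseline:
  D = 32
  J = 80
  S = 188 − 6·32 + 4·80 = 316
  N = 84 + 6·316 = 1980
  L = -43 − 80 − 4·1980 = -8043
Policy A (N − 77):
  D = 32
  J = 80
  S = 188 − 6·32 + 4·80 = 316
  N = 84 + 6·316 (−77 from intervention) = 1903
  L = -43 − 80 − 4·1903 = -7735
Change in L: -7735 − (-8043) = 308

308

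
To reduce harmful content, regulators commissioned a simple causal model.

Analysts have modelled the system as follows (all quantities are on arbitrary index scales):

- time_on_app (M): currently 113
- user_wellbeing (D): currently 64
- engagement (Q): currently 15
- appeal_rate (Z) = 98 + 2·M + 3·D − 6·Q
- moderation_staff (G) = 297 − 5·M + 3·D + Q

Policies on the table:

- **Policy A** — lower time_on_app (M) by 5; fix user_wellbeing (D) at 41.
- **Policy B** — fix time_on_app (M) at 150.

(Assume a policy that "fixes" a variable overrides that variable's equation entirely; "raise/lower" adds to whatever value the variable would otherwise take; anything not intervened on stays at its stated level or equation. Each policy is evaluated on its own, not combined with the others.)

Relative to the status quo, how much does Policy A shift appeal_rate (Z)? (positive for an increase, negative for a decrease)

Baseline:
  M = 113
  D = 64
  Q = 15
  Z = 98 + 2·113 + 3·64 − 6·15 = 426
Policy A (M − 5, D := 41):
  M = 113 − 5 = 108
  D = 41
  Q = 15
  Z = 98 + 2·108 + 3·41 − 6·15 = 347
Change in Z: 347 − 426 = -79

-79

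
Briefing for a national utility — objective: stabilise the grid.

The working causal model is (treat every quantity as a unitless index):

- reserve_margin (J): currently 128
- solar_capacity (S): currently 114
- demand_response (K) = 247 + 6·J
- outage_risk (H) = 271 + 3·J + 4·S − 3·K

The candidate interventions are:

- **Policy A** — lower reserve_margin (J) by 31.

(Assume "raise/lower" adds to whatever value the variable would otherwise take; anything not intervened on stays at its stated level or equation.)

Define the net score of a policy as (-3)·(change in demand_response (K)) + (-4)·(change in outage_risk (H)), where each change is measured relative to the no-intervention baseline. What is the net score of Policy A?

Baseline:
  J = 128
  S = 114
  K = 247 + 6·128 = 1015
  H = 271 + 3·128 + 4·114 − 3·1015 = -1934
Policy A (J − 31):
  J = 128 − 31 = 97
  S = 114
  K = 247 + 6·97 = 829
  H = 271 + 3·97 + 4·114 − 3·829 = -1469
ΔK = 829 − 1015 = -186; ΔH = -1469 − (-1934) = 465
Score = (-3)·(-186) + (-4)·465 = -1302

-1302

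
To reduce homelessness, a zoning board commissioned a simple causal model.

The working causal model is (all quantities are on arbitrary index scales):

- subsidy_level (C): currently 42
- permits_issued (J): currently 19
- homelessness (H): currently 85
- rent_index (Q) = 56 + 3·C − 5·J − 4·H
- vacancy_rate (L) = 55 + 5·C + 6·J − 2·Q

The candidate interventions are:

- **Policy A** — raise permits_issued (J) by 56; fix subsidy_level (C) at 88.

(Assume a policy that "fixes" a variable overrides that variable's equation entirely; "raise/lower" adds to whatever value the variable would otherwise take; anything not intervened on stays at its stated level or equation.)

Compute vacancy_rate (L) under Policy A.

Policy A (J + 56, C := 88):
  C = 88
  J = 19 + 56 = 75
  H = 85
  Q = 56 + 3·88 − 5·75 − 4·85 = -395
  L = 55 + 5·88 + 6·75 − 2·(-395) = 1735

1735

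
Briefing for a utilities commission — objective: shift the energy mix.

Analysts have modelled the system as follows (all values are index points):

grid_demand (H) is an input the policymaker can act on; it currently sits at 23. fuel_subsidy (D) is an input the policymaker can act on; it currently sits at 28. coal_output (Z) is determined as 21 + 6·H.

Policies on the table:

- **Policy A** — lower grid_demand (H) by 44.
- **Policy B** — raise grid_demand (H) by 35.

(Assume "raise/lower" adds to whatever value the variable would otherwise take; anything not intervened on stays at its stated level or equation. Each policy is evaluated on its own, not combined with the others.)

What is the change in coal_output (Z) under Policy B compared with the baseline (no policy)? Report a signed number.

210

Baseline:
  H = 23
  Z = 21 + 6·23 = 159
Policy B (H + 35):
  H = 23 + 35 = 58
  Z = 21 + 6·58 = 369
Change in Z: 369 − 159 = 210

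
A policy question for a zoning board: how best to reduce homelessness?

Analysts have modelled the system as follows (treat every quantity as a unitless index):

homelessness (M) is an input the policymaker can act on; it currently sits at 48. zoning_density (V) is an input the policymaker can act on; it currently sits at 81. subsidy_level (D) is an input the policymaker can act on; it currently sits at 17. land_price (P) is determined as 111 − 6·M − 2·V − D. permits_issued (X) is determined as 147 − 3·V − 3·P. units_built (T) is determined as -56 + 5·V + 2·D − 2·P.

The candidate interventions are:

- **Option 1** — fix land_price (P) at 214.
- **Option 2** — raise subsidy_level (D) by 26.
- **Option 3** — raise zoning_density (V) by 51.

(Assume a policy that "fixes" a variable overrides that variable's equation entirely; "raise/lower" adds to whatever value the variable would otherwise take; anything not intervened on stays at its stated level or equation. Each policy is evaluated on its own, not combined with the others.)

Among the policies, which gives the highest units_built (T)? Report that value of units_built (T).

1554

Option 1 (P := 214):
  M = 48
  V = 81
  D = 17
  P = 214
  T = -56 + 5·81 + 2·17 − 2·214 = -45
Option 2 (D + 26):
  M = 48
  V = 81
  D = 17 + 26 = 43
  P = 111 − 6·48 − 2·81 − 43 = -382
  T = -56 + 5·81 + 2·43 − 2·(-382) = 1199
Option 3 (V + 51):
  M = 48
  V = 81 + 51 = 132
  D = 17
  P = 111 − 6·48 − 2·132 − 17 = -458
  T = -56 + 5·132 + 2·17 − 2·(-458) = 1554
Comparing — Option 1: T=-45, Option 2: T=1199, Option 3: T=1554. Highest is 1554 (Option 3).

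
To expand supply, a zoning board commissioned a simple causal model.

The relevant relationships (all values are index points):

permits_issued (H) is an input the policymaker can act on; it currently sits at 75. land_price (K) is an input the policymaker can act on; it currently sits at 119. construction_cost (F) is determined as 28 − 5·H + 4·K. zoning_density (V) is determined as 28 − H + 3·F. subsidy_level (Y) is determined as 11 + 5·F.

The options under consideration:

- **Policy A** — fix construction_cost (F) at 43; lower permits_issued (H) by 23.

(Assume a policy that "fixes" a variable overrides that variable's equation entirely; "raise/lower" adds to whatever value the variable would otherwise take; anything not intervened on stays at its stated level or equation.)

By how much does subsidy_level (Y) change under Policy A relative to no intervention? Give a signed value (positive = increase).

Baseline:
  H = 75
  K = 119
  F = 28 − 5·75 + 4·119 = 129
  Y = 11 + 5·129 = 656
Policy A (F := 43, H − 23):
  H = 75 − 23 = 52
  K = 119
  F = 43
  Y = 11 + 5·43 = 226
Change in Y: 226 − 656 = -430

-430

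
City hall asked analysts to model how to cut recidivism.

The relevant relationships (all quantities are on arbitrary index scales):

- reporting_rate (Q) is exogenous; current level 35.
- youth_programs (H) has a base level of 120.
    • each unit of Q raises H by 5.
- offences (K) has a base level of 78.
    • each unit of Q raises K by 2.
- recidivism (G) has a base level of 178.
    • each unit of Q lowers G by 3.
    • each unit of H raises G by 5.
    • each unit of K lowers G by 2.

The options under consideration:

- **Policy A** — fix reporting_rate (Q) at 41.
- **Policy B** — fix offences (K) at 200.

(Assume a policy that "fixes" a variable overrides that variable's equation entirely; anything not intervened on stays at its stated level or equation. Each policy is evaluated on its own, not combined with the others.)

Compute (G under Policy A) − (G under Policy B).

212

Policy A (Q := 41):
  Q = 41
  H = 120 + 5·41 = 325
  K = 78 + 2·41 = 160
  G = 178 − 3·41 + 5·325 − 2·160 = 1360
Policy B (K := 200):
  Q = 35
  H = 120 + 5·35 = 295
  K = 200
  G = 178 − 3·35 + 5·295 − 2·200 = 1148
G: 1360 − 1148 = 212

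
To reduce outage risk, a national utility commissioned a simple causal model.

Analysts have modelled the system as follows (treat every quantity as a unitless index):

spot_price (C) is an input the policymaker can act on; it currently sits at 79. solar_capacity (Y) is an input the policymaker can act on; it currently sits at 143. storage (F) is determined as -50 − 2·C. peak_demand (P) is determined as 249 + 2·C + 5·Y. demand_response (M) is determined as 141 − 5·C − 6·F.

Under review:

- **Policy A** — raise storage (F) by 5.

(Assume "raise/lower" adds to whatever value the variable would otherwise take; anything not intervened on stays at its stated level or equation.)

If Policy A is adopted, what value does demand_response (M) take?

964

Policy A (F + 5):
  C = 79
  F = -50 − 2·79 (+5 from intervention) = -203
  M = 141 − 5·79 − 6·(-203) = 964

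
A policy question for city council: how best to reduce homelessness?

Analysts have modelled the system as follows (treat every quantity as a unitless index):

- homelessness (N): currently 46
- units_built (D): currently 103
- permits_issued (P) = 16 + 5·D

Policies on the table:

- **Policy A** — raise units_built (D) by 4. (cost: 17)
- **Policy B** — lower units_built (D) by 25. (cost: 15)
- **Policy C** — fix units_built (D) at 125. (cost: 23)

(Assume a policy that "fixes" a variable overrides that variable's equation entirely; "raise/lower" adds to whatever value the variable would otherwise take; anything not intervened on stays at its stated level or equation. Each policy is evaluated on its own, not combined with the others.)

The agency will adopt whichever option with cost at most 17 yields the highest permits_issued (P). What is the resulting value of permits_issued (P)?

Policy A (D + 4):
  D = 103 + 4 = 107
  P = 16 + 5·107 = 551
Policy B (D − 25):
  D = 103 − 25 = 78
  P = 16 + 5·78 = 406
Comparing — Policy A: P=551, Policy B: P=406. Highest is 551 (Policy A).

551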